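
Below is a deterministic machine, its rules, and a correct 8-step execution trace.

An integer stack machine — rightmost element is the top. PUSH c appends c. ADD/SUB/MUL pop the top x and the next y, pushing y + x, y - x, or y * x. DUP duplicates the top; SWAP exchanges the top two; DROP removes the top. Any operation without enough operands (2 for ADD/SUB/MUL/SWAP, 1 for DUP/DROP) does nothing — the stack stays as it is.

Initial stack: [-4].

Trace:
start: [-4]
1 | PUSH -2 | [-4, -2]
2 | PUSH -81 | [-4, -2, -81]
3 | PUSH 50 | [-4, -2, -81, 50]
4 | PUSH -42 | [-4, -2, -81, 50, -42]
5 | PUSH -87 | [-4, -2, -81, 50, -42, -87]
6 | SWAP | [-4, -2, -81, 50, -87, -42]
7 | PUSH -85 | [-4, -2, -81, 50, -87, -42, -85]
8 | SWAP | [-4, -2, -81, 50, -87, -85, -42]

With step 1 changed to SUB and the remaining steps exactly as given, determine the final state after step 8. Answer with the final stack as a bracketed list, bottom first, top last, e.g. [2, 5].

[-4, -81, 50, -87, -85, -42]

(re-executing from step 1 with the substitution; state before step 1: [-4])
1 | SUB | [-4]
2 | PUSH -81 | [-4, -81]
3 | PUSH 50 | [-4, -81, 50]
4 | PUSH -42 | [-4, -81, 50, -42]
5 | PUSH -87 | [-4, -81, 50, -42, -87]
6 | SWAP | [-4, -81, 50, -87, -42]
7 | PUSH -85 | [-4, -81, 50, -87, -42, -85]
8 | SWAP | [-4, -81, 50, -87, -85, -42]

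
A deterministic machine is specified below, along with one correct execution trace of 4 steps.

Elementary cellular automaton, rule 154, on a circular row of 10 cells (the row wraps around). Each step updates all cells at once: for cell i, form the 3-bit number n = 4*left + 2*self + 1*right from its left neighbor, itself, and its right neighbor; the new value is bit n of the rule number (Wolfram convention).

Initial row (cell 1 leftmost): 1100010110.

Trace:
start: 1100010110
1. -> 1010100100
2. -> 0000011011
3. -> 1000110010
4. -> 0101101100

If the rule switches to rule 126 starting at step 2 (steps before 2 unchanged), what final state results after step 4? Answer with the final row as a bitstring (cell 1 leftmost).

0000000000

(re-executing steps 2..4 under rule 126; state before step 2: 1010100100)
2. -> 1111111111
3. -> 0000000000
4. -> 0000000000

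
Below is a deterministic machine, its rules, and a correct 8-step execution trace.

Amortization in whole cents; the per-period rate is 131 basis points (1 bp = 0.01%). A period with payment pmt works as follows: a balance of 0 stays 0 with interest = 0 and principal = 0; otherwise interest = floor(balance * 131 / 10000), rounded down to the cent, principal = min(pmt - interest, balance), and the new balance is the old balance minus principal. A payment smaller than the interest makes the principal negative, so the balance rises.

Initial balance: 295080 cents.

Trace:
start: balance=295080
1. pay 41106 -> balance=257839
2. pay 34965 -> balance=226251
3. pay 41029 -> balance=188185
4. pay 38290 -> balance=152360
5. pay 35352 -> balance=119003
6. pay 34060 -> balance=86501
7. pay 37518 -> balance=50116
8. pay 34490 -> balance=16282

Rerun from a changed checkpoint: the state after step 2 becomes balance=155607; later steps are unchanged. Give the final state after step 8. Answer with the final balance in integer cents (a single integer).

0

state after step 2 := balance=155607
3. pay 41029 -> balance=116616
4. pay 38290 -> balance=79853
5. pay 35352 -> balance=45547
6. pay 34060 -> balance=12083
7. pay 37518 -> balance=0
8. pay 34490 -> balance=0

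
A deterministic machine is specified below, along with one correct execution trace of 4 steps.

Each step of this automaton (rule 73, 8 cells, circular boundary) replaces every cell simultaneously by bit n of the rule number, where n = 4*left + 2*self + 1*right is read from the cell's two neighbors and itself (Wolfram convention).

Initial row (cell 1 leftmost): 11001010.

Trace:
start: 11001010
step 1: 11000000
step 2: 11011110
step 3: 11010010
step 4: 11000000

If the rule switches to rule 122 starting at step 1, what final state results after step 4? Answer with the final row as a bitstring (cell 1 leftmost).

(re-executing steps 1..4 under rule 122; state before step 1: 11001010)
step 1: 11110101
step 2: 00011011
step 3: 10111111
step 4: 11100000

11100000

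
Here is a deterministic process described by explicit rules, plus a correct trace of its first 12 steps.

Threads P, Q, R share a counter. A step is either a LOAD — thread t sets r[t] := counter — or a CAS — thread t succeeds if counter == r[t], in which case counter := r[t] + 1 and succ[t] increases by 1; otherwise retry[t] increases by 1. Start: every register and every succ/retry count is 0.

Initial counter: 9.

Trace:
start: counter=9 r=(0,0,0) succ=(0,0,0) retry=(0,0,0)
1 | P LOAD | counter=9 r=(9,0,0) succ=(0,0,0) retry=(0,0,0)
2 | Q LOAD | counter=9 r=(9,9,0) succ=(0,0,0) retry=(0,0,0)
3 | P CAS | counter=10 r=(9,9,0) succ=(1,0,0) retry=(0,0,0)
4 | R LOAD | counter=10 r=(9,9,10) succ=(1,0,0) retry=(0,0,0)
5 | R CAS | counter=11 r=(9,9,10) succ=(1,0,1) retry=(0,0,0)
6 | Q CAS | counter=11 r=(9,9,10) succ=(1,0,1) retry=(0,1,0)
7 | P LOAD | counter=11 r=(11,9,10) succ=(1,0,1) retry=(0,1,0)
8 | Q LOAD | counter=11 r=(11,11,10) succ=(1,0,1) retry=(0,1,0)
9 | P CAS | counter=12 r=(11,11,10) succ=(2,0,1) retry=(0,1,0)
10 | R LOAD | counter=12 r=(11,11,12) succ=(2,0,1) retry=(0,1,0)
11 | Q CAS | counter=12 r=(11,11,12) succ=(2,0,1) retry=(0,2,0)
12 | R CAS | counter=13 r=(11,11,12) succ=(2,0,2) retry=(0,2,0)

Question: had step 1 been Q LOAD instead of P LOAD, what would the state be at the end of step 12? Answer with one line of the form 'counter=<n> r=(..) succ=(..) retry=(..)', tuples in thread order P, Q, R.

counter=12 r=(10,10,11) succ=(1,0,2) retry=(1,2,0)

(re-executing from step 1 with the substitution; state before step 1: counter=9 r=(0,0,0) succ=(0,0,0) retry=(0,0,0))
1 | Q LOAD | counter=9 r=(0,9,0) succ=(0,0,0) retry=(0,0,0)
2 | Q LOAD | counter=9 r=(0,9,0) succ=(0,0,0) retry=(0,0,0)
3 | P CAS | counter=9 r=(0,9,0) succ=(0,0,0) retry=(1,0,0)
4 | R LOAD | counter=9 r=(0,9,9) succ=(0,0,0) retry=(1,0,0)
5 | R CAS | counter=10 r=(0,9,9) succ=(0,0,1) retry=(1,0,0)
6 | Q CAS | counter=10 r=(0,9,9) succ=(0,0,1) retry=(1,1,0)
7 | P LOAD | counter=10 r=(10,9,9) succ=(0,0,1) retry=(1,1,0)
8 | Q LOAD | counter=10 r=(10,10,9) succ=(0,0,1) retry=(1,1,0)
9 | P CAS | counter=11 r=(10,10,9) succ=(1,0,1) retry=(1,1,0)
10 | R LOAD | counter=11 r=(10,10,11) succ=(1,0,1) retry=(1,1,0)
11 | Q CAS | counter=11 r=(10,10,11) succ=(1,0,1) retry=(1,2,0)
12 | R CAS | counter=12 r=(10,10,11) succ=(1,0,2) retry=(1,2,0)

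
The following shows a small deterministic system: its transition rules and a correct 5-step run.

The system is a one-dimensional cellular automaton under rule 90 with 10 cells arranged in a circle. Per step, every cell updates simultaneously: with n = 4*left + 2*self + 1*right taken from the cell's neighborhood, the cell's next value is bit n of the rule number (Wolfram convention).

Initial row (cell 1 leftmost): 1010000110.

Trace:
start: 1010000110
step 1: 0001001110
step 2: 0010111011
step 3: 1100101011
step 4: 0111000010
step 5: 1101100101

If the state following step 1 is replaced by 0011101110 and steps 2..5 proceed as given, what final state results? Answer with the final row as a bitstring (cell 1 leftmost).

state after step 1 := 0011101110
step 2: 0110101011
step 3: 0110000011
step 4: 0111000111
step 5: 0101101101

0101101101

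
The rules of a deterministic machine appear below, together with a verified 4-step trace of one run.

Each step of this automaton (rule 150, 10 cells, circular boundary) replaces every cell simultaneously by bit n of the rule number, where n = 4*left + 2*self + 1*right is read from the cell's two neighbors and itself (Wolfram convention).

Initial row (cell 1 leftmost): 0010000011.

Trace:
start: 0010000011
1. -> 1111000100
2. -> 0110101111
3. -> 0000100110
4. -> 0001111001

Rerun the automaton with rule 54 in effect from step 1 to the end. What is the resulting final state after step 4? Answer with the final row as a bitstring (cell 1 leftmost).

1110001001

(re-executing steps 1..4 under rule 54; state before step 1: 0010000011)
1. -> 1111000100
2. -> 0000101111
3. -> 1001110000
4. -> 1110001001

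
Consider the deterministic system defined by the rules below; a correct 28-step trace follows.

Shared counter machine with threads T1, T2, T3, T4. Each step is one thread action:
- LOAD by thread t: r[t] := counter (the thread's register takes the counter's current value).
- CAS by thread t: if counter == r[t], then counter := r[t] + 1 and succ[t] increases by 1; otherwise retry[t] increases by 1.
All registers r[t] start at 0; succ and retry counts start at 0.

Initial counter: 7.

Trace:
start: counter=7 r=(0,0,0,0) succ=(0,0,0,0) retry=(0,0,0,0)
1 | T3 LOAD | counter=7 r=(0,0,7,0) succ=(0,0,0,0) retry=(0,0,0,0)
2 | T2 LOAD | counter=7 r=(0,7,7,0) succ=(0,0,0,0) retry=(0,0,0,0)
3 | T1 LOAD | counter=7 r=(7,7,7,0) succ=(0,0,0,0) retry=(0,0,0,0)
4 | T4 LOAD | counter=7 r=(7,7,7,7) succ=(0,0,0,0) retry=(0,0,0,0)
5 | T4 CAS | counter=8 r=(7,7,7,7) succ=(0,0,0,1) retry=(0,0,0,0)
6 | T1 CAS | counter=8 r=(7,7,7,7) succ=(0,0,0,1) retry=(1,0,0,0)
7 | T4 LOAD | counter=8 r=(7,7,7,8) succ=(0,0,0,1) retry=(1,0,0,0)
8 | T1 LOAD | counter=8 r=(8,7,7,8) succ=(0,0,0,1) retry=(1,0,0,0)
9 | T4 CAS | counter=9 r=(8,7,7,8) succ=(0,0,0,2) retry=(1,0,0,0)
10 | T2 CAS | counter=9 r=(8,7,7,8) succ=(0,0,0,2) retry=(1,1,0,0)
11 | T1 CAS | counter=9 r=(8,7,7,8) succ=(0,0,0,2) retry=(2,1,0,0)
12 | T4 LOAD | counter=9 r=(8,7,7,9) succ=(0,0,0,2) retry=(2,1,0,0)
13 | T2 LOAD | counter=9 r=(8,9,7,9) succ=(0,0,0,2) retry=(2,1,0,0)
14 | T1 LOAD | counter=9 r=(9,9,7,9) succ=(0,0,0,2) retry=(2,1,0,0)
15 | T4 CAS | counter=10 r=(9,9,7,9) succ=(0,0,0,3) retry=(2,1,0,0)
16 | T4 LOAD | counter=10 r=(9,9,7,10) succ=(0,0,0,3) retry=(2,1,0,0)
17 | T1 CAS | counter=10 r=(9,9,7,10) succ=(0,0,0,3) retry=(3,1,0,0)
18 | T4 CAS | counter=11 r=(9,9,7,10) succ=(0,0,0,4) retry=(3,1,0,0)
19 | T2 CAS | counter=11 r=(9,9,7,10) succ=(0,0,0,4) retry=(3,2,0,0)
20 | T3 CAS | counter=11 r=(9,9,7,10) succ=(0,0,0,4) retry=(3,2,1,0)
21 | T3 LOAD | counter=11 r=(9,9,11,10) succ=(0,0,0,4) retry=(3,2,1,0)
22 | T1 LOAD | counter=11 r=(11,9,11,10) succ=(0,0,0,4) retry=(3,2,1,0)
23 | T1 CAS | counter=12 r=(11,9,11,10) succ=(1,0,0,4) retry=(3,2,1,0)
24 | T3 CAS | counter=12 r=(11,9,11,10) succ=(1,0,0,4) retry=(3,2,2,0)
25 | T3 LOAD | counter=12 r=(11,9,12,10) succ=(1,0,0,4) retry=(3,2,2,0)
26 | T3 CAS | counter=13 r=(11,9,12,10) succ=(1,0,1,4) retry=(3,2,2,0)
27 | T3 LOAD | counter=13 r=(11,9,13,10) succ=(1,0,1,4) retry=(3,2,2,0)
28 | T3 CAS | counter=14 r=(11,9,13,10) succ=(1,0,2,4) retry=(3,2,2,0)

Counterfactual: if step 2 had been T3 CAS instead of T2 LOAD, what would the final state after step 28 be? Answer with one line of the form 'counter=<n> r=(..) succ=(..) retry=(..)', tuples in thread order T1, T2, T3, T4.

(re-executing from step 2 with the substitution; state before step 2: counter=7 r=(0,0,7,0) succ=(0,0,0,0) retry=(0,0,0,0))
2 | T3 CAS | counter=8 r=(0,0,7,0) succ=(0,0,1,0) retry=(0,0,0,0)
3 | T1 LOAD | counter=8 r=(8,0,7,0) succ=(0,0,1,0) retry=(0,0,0,0)
4 | T4 LOAD | counter=8 r=(8,0,7,8) succ=(0,0,1,0) retry=(0,0,0,0)
5 | T4 CAS | counter=9 r=(8,0,7,8) succ=(0,0,1,1) retry=(0,0,0,0)
6 | T1 CAS | counter=9 r=(8,0,7,8) succ=(0,0,1,1) retry=(1,0,0,0)
7 | T4 LOAD | counter=9 r=(8,0,7,9) succ=(0,0,1,1) retry=(1,0,0,0)
8 | T1 LOAD | counter=9 r=(9,0,7,9) succ=(0,0,1,1) retry=(1,0,0,0)
9 | T4 CAS | counter=10 r=(9,0,7,9) succ=(0,0,1,2) retry=(1,0,0,0)
10 | T2 CAS | counter=10 r=(9,0,7,9) succ=(0,0,1,2) retry=(1,1,0,0)
11 | T1 CAS | counter=10 r=(9,0,7,9) succ=(0,0,1,2) retry=(2,1,0,0)
12 | T4 LOAD | counter=10 r=(9,0,7,10) succ=(0,0,1,2) retry=(2,1,0,0)
13 | T2 LOAD | counter=10 r=(9,10,7,10) succ=(0,0,1,2) retry=(2,1,0,0)
14 | T1 LOAD | counter=10 r=(10,10,7,10) succ=(0,0,1,2) retry=(2,1,0,0)
15 | T4 CAS | counter=11 r=(10,10,7,10) succ=(0,0,1,3) retry=(2,1,0,0)
16 | T4 LOAD | counter=11 r=(10,10,7,11) succ=(0,0,1,3) retry=(2,1,0,0)
17 | T1 CAS | counter=11 r=(10,10,7,11) succ=(0,0,1,3) retry=(3,1,0,0)
18 | T4 CAS | counter=12 r=(10,10,7,11) succ=(0,0,1,4) retry=(3,1,0,0)
19 | T2 CAS | counter=12 r=(10,10,7,11) succ=(0,0,1,4) retry=(3,2,0,0)
20 | T3 CAS | counter=12 r=(10,10,7,11) succ=(0,0,1,4) retry=(3,2,1,0)
21 | T3 LOAD | counter=12 r=(10,10,12,11) succ=(0,0,1,4) retry=(3,2,1,0)
22 | T1 LOAD | counter=12 r=(12,10,12,11) succ=(0,0,1,4) retry=(3,2,1,0)
23 | T1 CAS | counter=13 r=(12,10,12,11) succ=(1,0,1,4) retry=(3,2,1,0)
24 | T3 CAS | counter=13 r=(12,10,12,11) succ=(1,0,1,4) retry=(3,2,2,0)
25 | T3 LOAD | counter=13 r=(12,10,13,11) succ=(1,0,1,4) retry=(3,2,2,0)
26 | T3 CAS | counter=14 r=(12,10,13,11) succ=(1,0,2,4) retry=(3,2,2,0)
27 | T3 LOAD | counter=14 r=(12,10,14,11) succ=(1,0,2,4) retry=(3,2,2,0)
28 | T3 CAS | counter=15 r=(12,10,14,11) succ=(1,0,3,4) retry=(3,2,2,0)

counter=15 r=(12,10,14,11) succ=(1,0,3,4) retry=(3,2,2,0)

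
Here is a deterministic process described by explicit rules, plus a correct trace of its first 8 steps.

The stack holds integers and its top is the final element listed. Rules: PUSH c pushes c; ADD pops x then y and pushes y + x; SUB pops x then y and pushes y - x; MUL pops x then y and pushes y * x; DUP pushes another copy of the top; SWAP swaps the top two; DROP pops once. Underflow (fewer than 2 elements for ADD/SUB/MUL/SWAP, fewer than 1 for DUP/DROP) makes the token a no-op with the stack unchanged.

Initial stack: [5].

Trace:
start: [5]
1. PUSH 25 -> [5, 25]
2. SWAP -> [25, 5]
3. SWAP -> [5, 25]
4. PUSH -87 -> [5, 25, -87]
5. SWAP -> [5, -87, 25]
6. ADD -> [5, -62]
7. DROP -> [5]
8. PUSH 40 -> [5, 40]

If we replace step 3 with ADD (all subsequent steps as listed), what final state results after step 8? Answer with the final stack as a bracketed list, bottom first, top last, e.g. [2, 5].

[40]

(re-executing from step 3 with the substitution; state before step 3: [25, 5])
3. ADD -> [30]
4. PUSH -87 -> [30, -87]
5. SWAP -> [-87, 30]
6. ADD -> [-57]
7. DROP -> []
8. PUSH 40 -> [40]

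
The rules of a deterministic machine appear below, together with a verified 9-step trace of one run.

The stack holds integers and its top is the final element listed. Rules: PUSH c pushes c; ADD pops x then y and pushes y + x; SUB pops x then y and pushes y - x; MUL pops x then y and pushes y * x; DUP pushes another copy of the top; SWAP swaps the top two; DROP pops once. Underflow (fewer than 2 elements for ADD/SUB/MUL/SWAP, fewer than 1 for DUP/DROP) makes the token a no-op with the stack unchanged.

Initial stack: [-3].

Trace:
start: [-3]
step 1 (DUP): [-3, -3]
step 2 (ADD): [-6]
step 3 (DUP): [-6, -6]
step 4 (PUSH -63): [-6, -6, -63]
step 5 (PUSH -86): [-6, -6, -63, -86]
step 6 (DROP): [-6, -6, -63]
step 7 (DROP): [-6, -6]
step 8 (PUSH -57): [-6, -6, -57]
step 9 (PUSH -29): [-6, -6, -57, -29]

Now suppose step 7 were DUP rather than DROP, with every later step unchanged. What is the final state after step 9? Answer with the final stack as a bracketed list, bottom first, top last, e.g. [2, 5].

(re-executing from step 7 with the substitution; state before step 7: [-6, -6, -63])
step 7 (DUP): [-6, -6, -63, -63]
step 8 (PUSH -57): [-6, -6, -63, -63, -57]
step 9 (PUSH -29): [-6, -6, -63, -63, -57, -29]

[-6, -6, -63, -63, -57, -29]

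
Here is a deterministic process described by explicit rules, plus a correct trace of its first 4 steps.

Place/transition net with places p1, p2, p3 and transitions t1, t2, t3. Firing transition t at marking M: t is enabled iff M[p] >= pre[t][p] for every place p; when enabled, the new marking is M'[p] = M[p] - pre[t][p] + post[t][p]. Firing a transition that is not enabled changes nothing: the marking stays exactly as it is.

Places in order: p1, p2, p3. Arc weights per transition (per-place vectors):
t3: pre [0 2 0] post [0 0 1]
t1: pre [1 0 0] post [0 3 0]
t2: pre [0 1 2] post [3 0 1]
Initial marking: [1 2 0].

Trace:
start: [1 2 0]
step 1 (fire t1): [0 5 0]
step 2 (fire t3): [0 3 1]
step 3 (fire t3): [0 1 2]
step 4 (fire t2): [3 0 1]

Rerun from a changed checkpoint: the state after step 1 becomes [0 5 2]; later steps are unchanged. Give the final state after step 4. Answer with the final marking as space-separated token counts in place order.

state after step 1 := [0 5 2]
step 2 (fire t3): [0 3 3]
step 3 (fire t3): [0 1 4]
step 4 (fire t2): [3 0 3]

3 0 3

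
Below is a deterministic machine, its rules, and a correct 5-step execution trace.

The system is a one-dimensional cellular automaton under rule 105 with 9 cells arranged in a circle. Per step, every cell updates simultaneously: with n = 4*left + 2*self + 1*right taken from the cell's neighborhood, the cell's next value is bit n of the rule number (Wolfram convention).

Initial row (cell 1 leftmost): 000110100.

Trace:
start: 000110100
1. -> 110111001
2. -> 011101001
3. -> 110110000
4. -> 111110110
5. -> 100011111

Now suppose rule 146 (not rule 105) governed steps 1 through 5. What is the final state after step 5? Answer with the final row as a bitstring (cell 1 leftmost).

(re-executing steps 1..5 under rule 146; state before step 1: 000110100)
1. -> 001000010
2. -> 010100101
3. -> 000011000
4. -> 000100100
5. -> 001011010

001011010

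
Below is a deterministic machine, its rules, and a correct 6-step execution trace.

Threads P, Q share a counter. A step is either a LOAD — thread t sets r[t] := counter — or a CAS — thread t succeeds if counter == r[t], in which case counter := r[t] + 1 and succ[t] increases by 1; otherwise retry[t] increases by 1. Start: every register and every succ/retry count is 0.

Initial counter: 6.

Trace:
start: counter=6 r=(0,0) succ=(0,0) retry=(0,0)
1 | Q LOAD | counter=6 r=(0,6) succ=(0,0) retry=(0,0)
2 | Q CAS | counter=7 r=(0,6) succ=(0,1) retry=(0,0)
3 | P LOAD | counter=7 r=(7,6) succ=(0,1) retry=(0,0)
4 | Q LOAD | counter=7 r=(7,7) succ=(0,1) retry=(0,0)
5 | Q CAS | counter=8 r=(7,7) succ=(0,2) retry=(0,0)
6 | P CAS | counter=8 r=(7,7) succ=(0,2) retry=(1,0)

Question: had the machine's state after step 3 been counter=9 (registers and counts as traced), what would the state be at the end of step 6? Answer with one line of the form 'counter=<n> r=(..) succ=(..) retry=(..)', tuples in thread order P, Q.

counter=10 r=(7,9) succ=(0,2) retry=(1,0)

state after step 3 := counter=9 r=(7,6) succ=(0,1) retry=(0,0)
4 | Q LOAD | counter=9 r=(7,9) succ=(0,1) retry=(0,0)
5 | Q CAS | counter=10 r=(7,9) succ=(0,2) retry=(0,0)
6 | P CAS | counter=10 r=(7,9) succ=(0,2) retry=(1,0)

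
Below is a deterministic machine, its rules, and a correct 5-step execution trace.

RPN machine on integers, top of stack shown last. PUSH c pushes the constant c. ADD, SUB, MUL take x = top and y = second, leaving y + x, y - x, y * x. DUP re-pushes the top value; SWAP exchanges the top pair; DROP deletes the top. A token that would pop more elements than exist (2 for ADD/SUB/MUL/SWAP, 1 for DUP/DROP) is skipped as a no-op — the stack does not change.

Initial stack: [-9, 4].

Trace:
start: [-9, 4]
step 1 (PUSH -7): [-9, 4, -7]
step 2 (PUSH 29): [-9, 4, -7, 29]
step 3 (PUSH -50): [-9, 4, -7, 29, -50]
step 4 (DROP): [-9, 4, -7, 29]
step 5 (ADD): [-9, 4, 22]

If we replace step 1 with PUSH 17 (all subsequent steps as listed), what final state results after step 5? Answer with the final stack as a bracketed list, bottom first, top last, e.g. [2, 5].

[-9, 4, 46]

(re-executing from step 1 with the substitution; state before step 1: [-9, 4])
step 1 (PUSH 17): [-9, 4, 17]
step 2 (PUSH 29): [-9, 4, 17, 29]
step 3 (PUSH -50): [-9, 4, 17, 29, -50]
step 4 (DROP): [-9, 4, 17, 29]
step 5 (ADD): [-9, 4, 46]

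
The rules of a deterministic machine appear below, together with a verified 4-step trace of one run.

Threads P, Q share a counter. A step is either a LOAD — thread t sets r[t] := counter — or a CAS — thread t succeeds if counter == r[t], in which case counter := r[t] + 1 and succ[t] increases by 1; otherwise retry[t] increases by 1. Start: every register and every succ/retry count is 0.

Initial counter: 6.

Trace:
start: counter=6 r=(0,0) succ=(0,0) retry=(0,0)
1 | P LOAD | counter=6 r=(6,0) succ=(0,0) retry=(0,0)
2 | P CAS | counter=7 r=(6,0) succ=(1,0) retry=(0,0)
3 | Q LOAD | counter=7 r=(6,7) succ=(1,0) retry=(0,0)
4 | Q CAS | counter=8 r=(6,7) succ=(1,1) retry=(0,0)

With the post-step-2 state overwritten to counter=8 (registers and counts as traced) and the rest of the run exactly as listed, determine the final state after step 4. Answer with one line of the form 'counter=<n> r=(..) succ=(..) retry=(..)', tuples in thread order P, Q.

counter=9 r=(6,8) succ=(1,1) retry=(0,0)

state after step 2 := counter=8 r=(6,0) succ=(1,0) retry=(0,0)
3 | Q LOAD | counter=8 r=(6,8) succ=(1,0) retry=(0,0)
4 | Q CAS | counter=9 r=(6,8) succ=(1,1) retry=(0,0)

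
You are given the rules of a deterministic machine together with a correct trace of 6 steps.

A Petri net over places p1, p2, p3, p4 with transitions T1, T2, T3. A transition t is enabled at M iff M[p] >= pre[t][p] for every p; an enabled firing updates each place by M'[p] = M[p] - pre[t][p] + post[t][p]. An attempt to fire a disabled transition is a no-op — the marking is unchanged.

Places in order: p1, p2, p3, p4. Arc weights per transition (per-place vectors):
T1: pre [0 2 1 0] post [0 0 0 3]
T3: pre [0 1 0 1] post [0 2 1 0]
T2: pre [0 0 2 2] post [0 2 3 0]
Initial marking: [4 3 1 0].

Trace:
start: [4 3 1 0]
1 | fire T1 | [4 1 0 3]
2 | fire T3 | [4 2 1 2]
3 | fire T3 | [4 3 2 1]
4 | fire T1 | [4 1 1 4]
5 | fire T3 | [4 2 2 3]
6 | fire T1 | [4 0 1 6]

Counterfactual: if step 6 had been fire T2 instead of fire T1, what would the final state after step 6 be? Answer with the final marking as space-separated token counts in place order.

4 4 3 1

(re-executing from step 6 with the substitution; state before step 6: [4 2 2 3])
6 | fire T2 | [4 4 3 1]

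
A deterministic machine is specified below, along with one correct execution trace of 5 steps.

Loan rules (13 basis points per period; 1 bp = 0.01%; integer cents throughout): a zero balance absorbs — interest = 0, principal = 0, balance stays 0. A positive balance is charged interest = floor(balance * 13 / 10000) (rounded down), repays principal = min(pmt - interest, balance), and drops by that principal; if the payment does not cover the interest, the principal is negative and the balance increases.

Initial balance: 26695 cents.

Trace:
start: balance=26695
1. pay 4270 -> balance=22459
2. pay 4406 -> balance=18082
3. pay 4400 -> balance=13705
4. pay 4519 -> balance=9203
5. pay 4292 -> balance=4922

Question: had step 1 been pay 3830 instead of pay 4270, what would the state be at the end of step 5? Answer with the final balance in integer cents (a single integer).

5365

(re-executing from step 1 with the substitution; state before step 1: balance=26695)
1. pay 3830 -> balance=22899
2. pay 4406 -> balance=18522
3. pay 4400 -> balance=14146
4. pay 4519 -> balance=9645
5. pay 4292 -> balance=5365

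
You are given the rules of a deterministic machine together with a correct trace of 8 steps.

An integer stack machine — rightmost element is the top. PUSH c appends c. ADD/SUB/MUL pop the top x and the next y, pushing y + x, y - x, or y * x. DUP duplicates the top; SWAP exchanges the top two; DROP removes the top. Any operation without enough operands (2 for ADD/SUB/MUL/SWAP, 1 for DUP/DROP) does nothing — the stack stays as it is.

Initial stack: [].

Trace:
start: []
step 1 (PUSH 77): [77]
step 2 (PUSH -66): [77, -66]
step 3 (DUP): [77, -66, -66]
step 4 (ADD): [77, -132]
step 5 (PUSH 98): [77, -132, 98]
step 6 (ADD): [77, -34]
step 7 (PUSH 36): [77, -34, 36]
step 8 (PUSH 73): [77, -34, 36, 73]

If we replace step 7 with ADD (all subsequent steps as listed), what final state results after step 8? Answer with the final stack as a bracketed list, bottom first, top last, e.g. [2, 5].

[43, 73]

(re-executing from step 7 with the substitution; state before step 7: [77, -34])
step 7 (ADD): [43]
step 8 (PUSH 73): [43, 73]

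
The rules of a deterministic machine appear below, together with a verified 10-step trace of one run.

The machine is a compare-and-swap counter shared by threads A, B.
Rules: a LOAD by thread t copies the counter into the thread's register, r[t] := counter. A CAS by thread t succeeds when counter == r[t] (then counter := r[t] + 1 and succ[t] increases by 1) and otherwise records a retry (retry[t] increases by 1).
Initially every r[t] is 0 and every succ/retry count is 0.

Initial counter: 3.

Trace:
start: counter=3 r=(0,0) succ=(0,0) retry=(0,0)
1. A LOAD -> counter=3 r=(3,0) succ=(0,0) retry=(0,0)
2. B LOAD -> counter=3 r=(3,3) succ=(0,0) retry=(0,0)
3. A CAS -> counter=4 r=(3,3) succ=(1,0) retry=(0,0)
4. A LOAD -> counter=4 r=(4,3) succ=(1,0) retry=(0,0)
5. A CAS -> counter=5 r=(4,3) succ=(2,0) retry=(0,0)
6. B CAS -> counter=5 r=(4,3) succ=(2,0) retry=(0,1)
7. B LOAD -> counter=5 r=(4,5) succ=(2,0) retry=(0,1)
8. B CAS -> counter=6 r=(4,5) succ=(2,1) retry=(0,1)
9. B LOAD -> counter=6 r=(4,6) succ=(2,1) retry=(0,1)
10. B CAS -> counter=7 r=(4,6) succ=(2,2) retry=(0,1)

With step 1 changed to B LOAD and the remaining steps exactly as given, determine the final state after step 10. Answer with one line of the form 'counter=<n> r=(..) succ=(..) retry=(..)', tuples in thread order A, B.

counter=6 r=(3,5) succ=(1,2) retry=(1,1)

(re-executing from step 1 with the substitution; state before step 1: counter=3 r=(0,0) succ=(0,0) retry=(0,0))
1. B LOAD -> counter=3 r=(0,3) succ=(0,0) retry=(0,0)
2. B LOAD -> counter=3 r=(0,3) succ=(0,0) retry=(0,0)
3. A CAS -> counter=3 r=(0,3) succ=(0,0) retry=(1,0)
4. A LOAD -> counter=3 r=(3,3) succ=(0,0) retry=(1,0)
5. A CAS -> counter=4 r=(3,3) succ=(1,0) retry=(1,0)
6. B CAS -> counter=4 r=(3,3) succ=(1,0) retry=(1,1)
7. B LOAD -> counter=4 r=(3,4) succ=(1,0) retry=(1,1)
8. B CAS -> counter=5 r=(3,4) succ=(1,1) retry=(1,1)
9. B LOAD -> counter=5 r=(3,5) succ=(1,1) retry=(1,1)
10. B CAS -> counter=6 r=(3,5) succ=(1,2) retry=(1,1)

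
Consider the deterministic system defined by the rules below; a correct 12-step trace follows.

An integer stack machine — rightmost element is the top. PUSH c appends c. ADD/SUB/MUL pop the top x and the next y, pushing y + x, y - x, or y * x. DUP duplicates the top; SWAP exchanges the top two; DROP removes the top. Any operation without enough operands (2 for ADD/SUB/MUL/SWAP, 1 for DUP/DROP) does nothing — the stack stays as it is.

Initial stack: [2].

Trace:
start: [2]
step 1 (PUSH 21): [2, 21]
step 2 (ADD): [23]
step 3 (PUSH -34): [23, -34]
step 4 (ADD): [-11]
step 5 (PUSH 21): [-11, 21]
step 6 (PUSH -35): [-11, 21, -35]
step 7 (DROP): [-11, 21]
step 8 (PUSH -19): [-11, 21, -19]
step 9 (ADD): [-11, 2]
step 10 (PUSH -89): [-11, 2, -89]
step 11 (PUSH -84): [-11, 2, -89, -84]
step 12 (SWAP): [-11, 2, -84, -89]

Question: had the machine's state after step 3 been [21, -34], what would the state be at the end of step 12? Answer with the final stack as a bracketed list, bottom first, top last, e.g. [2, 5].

state after step 3 := [21, -34]
step 4 (ADD): [-13]
step 5 (PUSH 21): [-13, 21]
step 6 (PUSH -35): [-13, 21, -35]
step 7 (DROP): [-13, 21]
step 8 (PUSH -19): [-13, 21, -19]
step 9 (ADD): [-13, 2]
step 10 (PUSH -89): [-13, 2, -89]
step 11 (PUSH -84): [-13, 2, -89, -84]
step 12 (SWAP): [-13, 2, -84, -89]

[-13, 2, -84, -89]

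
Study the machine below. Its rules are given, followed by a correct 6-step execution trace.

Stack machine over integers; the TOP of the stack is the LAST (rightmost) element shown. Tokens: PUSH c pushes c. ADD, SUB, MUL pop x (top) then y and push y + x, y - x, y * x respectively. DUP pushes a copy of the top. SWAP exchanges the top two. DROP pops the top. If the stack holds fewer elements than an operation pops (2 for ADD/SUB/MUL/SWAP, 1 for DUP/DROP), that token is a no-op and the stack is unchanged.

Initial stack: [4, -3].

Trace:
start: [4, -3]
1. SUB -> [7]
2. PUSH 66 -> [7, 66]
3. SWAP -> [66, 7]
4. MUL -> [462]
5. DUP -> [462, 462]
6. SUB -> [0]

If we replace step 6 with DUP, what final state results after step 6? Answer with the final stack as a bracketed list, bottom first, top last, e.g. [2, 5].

(re-executing from step 6 with the substitution; state before step 6: [462, 462])
6. DUP -> [462, 462, 462]

[462, 462, 462]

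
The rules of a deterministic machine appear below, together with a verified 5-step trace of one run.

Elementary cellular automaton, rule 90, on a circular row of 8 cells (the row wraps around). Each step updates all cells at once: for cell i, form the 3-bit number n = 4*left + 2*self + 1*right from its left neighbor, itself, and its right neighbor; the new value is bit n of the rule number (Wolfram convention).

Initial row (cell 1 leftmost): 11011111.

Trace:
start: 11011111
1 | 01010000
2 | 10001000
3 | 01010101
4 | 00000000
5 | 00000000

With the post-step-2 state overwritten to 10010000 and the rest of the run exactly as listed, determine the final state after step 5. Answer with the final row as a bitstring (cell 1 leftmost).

11111111

state after step 2 := 10010000
3 | 01101001
4 | 01100110
5 | 11111111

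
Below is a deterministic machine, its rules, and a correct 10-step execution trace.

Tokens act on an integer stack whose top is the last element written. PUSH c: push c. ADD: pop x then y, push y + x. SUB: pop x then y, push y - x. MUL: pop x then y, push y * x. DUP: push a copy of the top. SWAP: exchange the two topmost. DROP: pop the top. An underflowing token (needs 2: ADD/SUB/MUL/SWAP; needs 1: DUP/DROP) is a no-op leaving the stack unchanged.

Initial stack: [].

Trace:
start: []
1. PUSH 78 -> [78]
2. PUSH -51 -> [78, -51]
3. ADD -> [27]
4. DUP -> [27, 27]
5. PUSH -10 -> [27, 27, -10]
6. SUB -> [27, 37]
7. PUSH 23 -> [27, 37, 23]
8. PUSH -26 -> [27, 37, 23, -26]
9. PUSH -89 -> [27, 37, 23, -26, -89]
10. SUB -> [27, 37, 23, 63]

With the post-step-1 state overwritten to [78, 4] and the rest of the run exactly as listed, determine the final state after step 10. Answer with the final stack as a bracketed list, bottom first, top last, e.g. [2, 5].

state after step 1 := [78, 4]
2. PUSH -51 -> [78, 4, -51]
3. ADD -> [78, -47]
4. DUP -> [78, -47, -47]
5. PUSH -10 -> [78, -47, -47, -10]
6. SUB -> [78, -47, -37]
7. PUSH 23 -> [78, -47, -37, 23]
8. PUSH -26 -> [78, -47, -37, 23, -26]
9. PUSH -89 -> [78, -47, -37, 23, -26, -89]
10. SUB -> [78, -47, -37, 23, 63]

[78, -47, -37, 23, 63]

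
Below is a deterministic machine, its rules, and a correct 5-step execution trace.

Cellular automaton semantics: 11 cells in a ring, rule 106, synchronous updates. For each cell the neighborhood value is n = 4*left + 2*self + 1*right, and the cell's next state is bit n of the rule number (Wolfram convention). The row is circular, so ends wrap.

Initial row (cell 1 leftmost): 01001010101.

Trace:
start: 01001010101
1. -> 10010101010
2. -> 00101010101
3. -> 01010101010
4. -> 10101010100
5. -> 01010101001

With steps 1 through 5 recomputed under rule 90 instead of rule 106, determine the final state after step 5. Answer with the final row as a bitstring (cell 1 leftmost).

(re-executing steps 1..5 under rule 90; state before step 1: 01001010101)
1. -> 00110000000
2. -> 01111000000
3. -> 11001100000
4. -> 11111110001
5. -> 00000011011

00000011011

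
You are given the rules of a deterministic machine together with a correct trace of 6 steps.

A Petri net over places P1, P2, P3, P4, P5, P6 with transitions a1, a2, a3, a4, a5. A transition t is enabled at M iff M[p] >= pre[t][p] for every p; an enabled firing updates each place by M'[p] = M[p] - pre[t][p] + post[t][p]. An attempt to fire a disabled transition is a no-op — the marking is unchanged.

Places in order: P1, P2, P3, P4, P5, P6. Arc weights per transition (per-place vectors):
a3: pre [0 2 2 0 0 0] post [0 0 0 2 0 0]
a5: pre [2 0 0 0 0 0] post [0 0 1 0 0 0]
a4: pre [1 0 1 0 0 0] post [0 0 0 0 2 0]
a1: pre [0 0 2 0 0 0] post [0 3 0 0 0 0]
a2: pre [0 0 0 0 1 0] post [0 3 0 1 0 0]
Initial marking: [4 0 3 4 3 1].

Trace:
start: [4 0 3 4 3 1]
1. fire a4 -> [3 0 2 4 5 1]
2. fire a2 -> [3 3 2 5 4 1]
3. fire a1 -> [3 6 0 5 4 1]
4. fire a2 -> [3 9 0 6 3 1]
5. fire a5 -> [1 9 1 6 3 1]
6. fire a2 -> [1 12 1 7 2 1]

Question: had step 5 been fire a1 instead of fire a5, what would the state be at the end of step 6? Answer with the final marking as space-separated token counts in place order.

(re-executing from step 5 with the substitution; state before step 5: [3 9 0 6 3 1])
5. fire a1 -> [3 9 0 6 3 1]
6. fire a2 -> [3 12 0 7 2 1]

3 12 0 7 2 1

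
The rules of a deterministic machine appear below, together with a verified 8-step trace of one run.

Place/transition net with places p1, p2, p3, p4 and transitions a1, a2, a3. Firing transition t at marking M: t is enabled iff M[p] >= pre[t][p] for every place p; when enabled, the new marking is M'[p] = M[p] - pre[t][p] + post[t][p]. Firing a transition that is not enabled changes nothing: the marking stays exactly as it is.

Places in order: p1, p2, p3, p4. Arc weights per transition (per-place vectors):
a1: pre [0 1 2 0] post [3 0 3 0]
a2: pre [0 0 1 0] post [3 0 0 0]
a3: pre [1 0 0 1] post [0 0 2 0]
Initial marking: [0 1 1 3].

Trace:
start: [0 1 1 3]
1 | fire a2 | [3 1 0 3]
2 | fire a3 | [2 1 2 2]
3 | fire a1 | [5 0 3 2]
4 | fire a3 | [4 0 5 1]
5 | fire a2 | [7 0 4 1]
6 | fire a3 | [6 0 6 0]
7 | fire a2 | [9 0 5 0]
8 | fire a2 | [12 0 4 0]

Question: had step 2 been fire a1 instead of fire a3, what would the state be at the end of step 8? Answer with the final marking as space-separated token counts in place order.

(re-executing from step 2 with the substitution; state before step 2: [3 1 0 3])
2 | fire a1 | [3 1 0 3]
3 | fire a1 | [3 1 0 3]
4 | fire a3 | [2 1 2 2]
5 | fire a2 | [5 1 1 2]
6 | fire a3 | [4 1 3 1]
7 | fire a2 | [7 1 2 1]
8 | fire a2 | [10 1 1 1]

10 1 1 1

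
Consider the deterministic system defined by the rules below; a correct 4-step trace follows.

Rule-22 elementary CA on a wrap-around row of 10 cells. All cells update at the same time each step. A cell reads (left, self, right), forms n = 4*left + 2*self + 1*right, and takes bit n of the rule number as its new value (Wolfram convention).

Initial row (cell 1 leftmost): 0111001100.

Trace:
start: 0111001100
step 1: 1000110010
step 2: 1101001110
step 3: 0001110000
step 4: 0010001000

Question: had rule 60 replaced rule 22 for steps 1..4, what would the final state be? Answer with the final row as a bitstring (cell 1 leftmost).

(re-executing steps 1..4 under rule 60; state before step 1: 0111001100)
step 1: 0100101010
step 2: 0110111111
step 3: 1101100000
step 4: 1011010000

1011010000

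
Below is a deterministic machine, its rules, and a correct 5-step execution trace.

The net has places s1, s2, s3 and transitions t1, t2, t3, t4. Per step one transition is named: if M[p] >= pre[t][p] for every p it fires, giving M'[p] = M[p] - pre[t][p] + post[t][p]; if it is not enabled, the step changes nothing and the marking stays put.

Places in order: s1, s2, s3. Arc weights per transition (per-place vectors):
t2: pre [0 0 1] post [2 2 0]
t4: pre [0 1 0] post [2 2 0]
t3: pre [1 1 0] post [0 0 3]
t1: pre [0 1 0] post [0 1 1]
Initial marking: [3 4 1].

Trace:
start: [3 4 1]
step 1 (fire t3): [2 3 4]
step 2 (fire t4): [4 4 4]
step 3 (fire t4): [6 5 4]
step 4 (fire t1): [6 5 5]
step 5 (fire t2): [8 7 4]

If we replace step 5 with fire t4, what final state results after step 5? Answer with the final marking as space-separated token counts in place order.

(re-executing from step 5 with the substitution; state before step 5: [6 5 5])
step 5 (fire t4): [8 6 5]

8 6 5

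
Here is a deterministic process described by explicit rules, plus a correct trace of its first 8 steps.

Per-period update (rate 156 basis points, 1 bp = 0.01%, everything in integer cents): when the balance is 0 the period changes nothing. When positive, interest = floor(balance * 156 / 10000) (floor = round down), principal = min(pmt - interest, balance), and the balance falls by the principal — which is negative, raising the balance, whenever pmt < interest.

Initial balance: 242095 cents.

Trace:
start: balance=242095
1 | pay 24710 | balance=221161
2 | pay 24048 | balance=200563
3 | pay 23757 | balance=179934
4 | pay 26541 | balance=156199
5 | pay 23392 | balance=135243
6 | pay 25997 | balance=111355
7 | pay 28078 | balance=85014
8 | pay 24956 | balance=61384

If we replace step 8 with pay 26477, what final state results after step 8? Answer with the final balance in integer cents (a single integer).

(re-executing from step 8 with the substitution; state before step 8: balance=85014)
8 | pay 26477 | balance=59863

59863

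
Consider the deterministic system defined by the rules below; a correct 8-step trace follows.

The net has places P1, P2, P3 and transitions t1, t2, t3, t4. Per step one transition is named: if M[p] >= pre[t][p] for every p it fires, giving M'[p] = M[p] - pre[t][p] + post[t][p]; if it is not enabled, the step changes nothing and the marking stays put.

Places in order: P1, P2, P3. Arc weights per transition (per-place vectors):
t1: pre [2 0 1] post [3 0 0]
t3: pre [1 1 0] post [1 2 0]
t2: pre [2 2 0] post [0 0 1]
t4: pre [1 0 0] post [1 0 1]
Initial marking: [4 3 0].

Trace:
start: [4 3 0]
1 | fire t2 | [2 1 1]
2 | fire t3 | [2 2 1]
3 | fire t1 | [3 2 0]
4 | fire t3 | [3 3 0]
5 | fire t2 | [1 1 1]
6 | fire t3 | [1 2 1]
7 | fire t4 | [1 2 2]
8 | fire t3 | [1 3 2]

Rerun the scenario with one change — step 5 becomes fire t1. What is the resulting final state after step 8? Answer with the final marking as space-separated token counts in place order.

(re-executing from step 5 with the substitution; state before step 5: [3 3 0])
5 | fire t1 | [3 3 0]
6 | fire t3 | [3 4 0]
7 | fire t4 | [3 4 1]
8 | fire t3 | [3 5 1]

3 5 1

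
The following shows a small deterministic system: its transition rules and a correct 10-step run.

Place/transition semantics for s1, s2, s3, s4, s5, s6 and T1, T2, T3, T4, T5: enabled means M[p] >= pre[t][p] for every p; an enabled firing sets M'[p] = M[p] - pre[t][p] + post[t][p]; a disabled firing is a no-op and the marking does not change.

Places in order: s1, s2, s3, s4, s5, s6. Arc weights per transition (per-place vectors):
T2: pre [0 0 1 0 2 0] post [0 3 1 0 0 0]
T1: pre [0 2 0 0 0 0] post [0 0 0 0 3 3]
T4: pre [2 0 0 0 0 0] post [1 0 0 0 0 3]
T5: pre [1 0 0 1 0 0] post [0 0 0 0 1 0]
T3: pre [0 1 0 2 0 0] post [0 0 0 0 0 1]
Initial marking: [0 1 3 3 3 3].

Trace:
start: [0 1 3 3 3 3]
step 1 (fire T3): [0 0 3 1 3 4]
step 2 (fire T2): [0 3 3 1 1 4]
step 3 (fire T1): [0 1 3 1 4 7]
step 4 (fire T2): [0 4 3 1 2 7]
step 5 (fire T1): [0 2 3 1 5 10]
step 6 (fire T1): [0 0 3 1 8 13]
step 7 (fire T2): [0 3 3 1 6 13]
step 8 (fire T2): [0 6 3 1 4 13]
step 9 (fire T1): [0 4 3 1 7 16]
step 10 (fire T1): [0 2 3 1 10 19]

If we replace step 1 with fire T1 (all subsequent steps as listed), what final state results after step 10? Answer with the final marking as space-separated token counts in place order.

(re-executing from step 1 with the substitution; state before step 1: [0 1 3 3 3 3])
step 1 (fire T1): [0 1 3 3 3 3]
step 2 (fire T2): [0 4 3 3 1 3]
step 3 (fire T1): [0 2 3 3 4 6]
step 4 (fire T2): [0 5 3 3 2 6]
step 5 (fire T1): [0 3 3 3 5 9]
step 6 (fire T1): [0 1 3 3 8 12]
step 7 (fire T2): [0 4 3 3 6 12]
step 8 (fire T2): [0 7 3 3 4 12]
step 9 (fire T1): [0 5 3 3 7 15]
step 10 (fire T1): [0 3 3 3 10 18]

0 3 3 3 10 18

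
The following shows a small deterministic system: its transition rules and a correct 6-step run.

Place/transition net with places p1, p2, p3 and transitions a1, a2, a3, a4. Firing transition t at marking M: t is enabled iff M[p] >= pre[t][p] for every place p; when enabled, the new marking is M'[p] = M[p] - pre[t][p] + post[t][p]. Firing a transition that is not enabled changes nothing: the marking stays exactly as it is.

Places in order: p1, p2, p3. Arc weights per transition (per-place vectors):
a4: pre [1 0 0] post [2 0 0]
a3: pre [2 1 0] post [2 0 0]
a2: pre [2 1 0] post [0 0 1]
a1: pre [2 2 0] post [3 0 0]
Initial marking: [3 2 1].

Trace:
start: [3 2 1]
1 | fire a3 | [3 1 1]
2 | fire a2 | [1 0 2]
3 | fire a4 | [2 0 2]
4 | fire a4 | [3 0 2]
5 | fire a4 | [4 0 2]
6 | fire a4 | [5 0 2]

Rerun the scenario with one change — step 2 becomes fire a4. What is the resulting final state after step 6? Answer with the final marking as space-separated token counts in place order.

(re-executing from step 2 with the substitution; state before step 2: [3 1 1])
2 | fire a4 | [4 1 1]
3 | fire a4 | [5 1 1]
4 | fire a4 | [6 1 1]
5 | fire a4 | [7 1 1]
6 | fire a4 | [8 1 1]

8 1 1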